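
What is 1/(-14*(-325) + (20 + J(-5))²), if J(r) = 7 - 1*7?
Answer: 1/4950 ≈ 0.00020202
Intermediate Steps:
J(r) = 0 (J(r) = 7 - 7 = 0)
1/(-14*(-325) + (20 + J(-5))²) = 1/(-14*(-325) + (20 + 0)²) = 1/(4550 + 20²) = 1/(4550 + 400) = 1/4950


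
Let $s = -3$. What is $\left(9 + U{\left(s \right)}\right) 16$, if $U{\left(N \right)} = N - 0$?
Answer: $96$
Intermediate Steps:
$U{\left(N \right)} = N$ ($U{\left(N \right)} = N + 0 = N$)
$\left(9 + U{\left(s \right)}\right) 16 = \left(9 - 3\right) 16 = 6 \cdot 16 = 96$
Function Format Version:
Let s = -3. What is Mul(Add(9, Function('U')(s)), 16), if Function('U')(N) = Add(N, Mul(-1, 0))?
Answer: 96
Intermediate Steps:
Function('U')(N) = N (Function('U')(N) = Add(N, 0) = N)
Mul(Add(9, Function('U')(s)), 16) = Mul(Add(9, -3), 16) = Mul(6, 16) = 96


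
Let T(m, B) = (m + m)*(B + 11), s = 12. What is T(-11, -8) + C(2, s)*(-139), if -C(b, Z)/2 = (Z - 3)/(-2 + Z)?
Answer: 921/5 ≈ 184.20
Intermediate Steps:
C(b, Z) = -2*(-3 + Z)/(-2 + Z) (C(b, Z) = -2*(Z - 3)/(-2 + Z) = -2*(-3 + Z)/(-2 + Z))
T(m, B) = 2*m*(11 + B) (T(m, B) = (2*m)*(11 + B) = 2*m*(11 + B))
T(-11, -8) + C(2, s)*(-139) = 2*(-11)*(11 - 8) + (2*(3 - 1*12)/(-2 + 12))*(-139) = 2*(-11)*3 + (2*(3 - 12)/10)*(-139) = -66 + (2*(⅒)*(-9))*(-139) = -66 - 9/5*(-139) = -66 + 1251/5 = 921/5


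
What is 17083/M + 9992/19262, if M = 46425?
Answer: 396465673/447119175 ≈ 0.88671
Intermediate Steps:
17083/M + 9992/19262 = 17083/46425 + 9992/19262 = 17083*(1/46425) + 9992*(1/19262) = 17083/46425 + 4996/9631 = 396465673/447119175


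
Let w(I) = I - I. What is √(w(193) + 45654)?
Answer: √45654 ≈ 213.67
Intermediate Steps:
w(I) = 0
√(w(193) + 45654) = √(0 + 45654) = √45654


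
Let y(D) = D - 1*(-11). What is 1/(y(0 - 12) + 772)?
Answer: 1/771 ≈ 0.0012970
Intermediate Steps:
y(D) = 11 + D (y(D) = D + 11 = 11 + D)
1/(y(0 - 12) + 772) = 1/((11 + (0 - 12)) + 772) = 1/((11 - 12) + 772) = 1/(-1 + 772) = 1/771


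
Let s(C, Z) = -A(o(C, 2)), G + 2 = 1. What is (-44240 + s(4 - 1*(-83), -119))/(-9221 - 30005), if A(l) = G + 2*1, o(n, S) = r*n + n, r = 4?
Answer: 44241/39226 ≈ 1.1278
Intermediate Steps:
G = -1 (G = -2 + 1 = -1)
o(n, S) = 5*n (o(n, S) = 4*n + n = 5*n)
A(l) = 1 (A(l) = -1 + 2*1 = -1 + 2 = 1)
s(C, Z) = -1 (s(C, Z) = -1*1 = -1)
(-44240 + s(4 - 1*(-83), -119))/(-9221 - 30005) = (-44240 - 1)/(-9221 - 30005) = -44241/(-39226) = -44241*(-1/39226) = 44241/39226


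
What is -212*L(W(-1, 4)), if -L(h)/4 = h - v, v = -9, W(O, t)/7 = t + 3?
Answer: 49184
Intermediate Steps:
W(O, t) = 21 + 7*t (W(O, t) = 7*(t + 3) = 7*(3 + t) = 21 + 7*t)
L(h) = -36 - 4*h (L(h) = -4*(h - 1*(-9)) = -4*(h + 9) = -4*(9 + h) = -36 - 4*h)
-212*L(W(-1, 4)) = -212*(-36 - 4*(21 + 7*4)) = -212*(-36 - 4*(21 + 28)) = -212*(-36 - 4*49) = -212*(-36 - 196) = -212*(-232) = 49184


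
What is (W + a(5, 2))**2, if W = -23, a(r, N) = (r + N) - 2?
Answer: 324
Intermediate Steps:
a(r, N) = -2 + N + r (a(r, N) = (N + r) - 2 = -2 + N + r)
(W + a(5, 2))**2 = (-23 + (-2 + 2 + 5))**2 = (-23 + 5)**2 = (-18)**2 = 324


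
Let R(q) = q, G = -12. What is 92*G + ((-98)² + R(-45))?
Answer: 8455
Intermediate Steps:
92*G + ((-98)² + R(-45)) = 92*(-12) + ((-98)² - 45) = -1104 + (9604 - 45) = -1104 + 9559 = 8455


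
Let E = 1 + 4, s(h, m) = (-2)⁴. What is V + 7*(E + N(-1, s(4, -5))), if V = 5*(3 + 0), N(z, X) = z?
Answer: 43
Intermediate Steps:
s(h, m) = 16
E = 5
V = 15 (V = 5*3 = 15)
V + 7*(E + N(-1, s(4, -5))) = 15 + 7*(5 - 1) = 15 + 7*4 = 15 + 28 = 43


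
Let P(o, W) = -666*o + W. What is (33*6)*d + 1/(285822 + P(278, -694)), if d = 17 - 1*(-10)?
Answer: 534493081/99980 ≈ 5346.0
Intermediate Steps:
P(o, W) = W - 666*o
d = 27 (d = 17 + 10 = 27)
(33*6)*d + 1/(285822 + P(278, -694)) = (33*6)*27 + 1/(285822 + (-694 - 666*278)) = 198*27 + 1/(285822 + (-694 - 185148)) = 5346 + 1/(285822 - 185842) = 5346 + 1/99980 = 534493081/99980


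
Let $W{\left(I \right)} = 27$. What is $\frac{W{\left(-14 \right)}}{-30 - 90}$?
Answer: $- \frac{9}{40} \approx -0.225$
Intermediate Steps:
$\frac{W{\left(-14 \right)}}{-30 - 90} = \frac{27}{-30 - 90} = \frac{27}{-120} = 27 \left(- \frac{1}{120}\right) = - \frac{9}{40}$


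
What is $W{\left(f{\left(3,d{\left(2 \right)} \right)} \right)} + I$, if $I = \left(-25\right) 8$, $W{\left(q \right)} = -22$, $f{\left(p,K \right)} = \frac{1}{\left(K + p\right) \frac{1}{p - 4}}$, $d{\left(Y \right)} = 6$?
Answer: $-222$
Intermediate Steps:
$f{\left(p,K \right)} = \frac{-4 + p}{K + p}$ ($f{\left(p,K \right)} = \frac{1}{\left(K + p\right) \frac{1}{-4 + p}} = \frac{1}{\frac{1}{-4 + p} \left(K + p\right)} = \frac{-4 + p}{K + p}$)
$I = -200$
$W{\left(f{\left(3,d{\left(2 \right)} \right)} \right)} + I = -22 - 200 = -222$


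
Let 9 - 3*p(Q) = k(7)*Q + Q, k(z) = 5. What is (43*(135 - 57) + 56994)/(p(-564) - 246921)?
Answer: -10058/40965 ≈ -0.24553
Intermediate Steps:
p(Q) = 3 - 2*Q (p(Q) = 3 - (5*Q + Q)/3 = 3 - 2*Q)
(43*(135 - 57) + 56994)/(p(-564) - 246921) = (43*(135 - 57) + 56994)/((3 - 2*(-564)) - 246921) = (43*78 + 56994)/((3 + 1128) - 246921) = (3354 + 56994)/(1131 - 246921) = 60348/(-245790) = 60348*(-1/245790) = -10058/40965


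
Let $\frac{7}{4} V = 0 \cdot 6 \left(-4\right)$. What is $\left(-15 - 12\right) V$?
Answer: $0$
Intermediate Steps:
$V = 0$ ($V = \frac{4 \cdot 0 \cdot 6 \left(-4\right)}{7} = \frac{4 \cdot 0 \left(-4\right)}{7} = \frac{4}{7} \cdot 0 = 0$)
$\left(-15 - 12\right) V = \left(-15 - 12\right) 0 = \left(-27\right) 0 = 0$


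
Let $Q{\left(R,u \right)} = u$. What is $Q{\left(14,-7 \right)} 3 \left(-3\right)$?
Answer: $63$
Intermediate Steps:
$Q{\left(14,-7 \right)} 3 \left(-3\right) = - 7 \cdot 3 \left(-3\right) = \left(-7\right) \left(-9\right) = 63$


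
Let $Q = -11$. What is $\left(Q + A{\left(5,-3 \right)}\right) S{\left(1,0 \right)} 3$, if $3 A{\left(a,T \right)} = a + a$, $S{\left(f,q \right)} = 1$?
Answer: $-23$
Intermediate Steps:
$A{\left(a,T \right)} = \frac{2 a}{3}$ ($A{\left(a,T \right)} = \frac{a + a}{3} = \frac{2 a}{3}$)
$\left(Q + A{\left(5,-3 \right)}\right) S{\left(1,0 \right)} 3 = \left(-11 + \frac{2}{3} \cdot 5\right) 1 \cdot 3 = \left(-11 + \frac{10}{3}\right) 3 = \left(- \frac{23}{3}\right) 3 = -23$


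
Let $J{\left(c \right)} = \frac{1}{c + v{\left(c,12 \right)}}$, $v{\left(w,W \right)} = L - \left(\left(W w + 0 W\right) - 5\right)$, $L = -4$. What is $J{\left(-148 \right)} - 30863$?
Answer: $- \frac{50275826}{1629} \approx -30863.0$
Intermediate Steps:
$v{\left(w,W \right)} = 1 - W w$ ($v{\left(w,W \right)} = -4 - \left(\left(W w + 0 W\right) - 5\right) = -4 - \left(\left(W w + 0\right) - 5\right) = -4 - \left(W w - 5\right) = -4 - \left(-5 + W w\right) = 1 - W w$)
$J{\left(c \right)} = \frac{1}{1 - 11 c}$ ($J{\left(c \right)} = \frac{1}{c + \left(1 - 12 c\right)} = \frac{1}{c - \left(-1 + 12 c\right)} = \frac{1}{1 - 11 c}$)
$J{\left(-148 \right)} - 30863 = - \frac{1}{-1 + 11 \left(-148\right)} - 30863 = - \frac{1}{-1 - 1628} - 30863 = - \frac{1}{-1629} - 30863 = \left(-1\right) \left(- \frac{1}{1629}\right) - 30863 = \frac{1}{1629} - 30863 = - \frac{50275826}{1629}$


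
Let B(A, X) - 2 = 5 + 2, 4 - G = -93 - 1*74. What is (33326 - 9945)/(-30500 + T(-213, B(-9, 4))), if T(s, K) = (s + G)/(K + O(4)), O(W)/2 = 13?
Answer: -116905/152506 ≈ -0.76656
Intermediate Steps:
G = 171 (G = 4 - (-93 - 1*74) = 4 - (-93 - 74) = 4 - 1*(-167) = 4 + 167 = 171)
B(A, X) = 9 (B(A, X) = 2 + (5 + 2) = 2 + 7 = 9)
O(W) = 26 (O(W) = 2*13 = 26)
T(s, K) = (171 + s)/(26 + K) (T(s, K) = (s + 171)/(K + 26) = (171 + s)/(26 + K))
(33326 - 9945)/(-30500 + T(-213, B(-9, 4))) = (33326 - 9945)/(-30500 + (171 - 213)/(26 + 9)) = 23381/(-30500 - 42/35) = 23381/(-30500 + (1/35)*(-42)) = 23381/(-30500 - 6/5) = 23381/(-152506/5) = 23381*(-5/152506) = -116905/152506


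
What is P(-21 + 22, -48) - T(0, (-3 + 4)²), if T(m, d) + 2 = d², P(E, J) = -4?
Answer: -3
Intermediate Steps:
T(m, d) = -2 + d²
P(-21 + 22, -48) - T(0, (-3 + 4)²) = -4 - (-2 + ((-3 + 4)²)²) = -4 - (-2 + (1²)²) = -4 - (-2 + 1²) = -4 - (-2 + 1) = -4 - 1*(-1) = -4 + 1 = -3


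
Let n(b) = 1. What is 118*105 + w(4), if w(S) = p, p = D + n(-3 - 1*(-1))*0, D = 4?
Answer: 12394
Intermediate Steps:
p = 4 (p = 4 + 1*0 = 4 + 0 = 4)
w(S) = 4
118*105 + w(4) = 118*105 + 4 = 12390 + 4 = 12394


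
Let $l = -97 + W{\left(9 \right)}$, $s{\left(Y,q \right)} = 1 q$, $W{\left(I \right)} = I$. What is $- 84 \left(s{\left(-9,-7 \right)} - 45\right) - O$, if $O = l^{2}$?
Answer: $-3376$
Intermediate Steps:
$s{\left(Y,q \right)} = q$
$l = -88$ ($l = -97 + 9 = -88$)
$O = 7744$ ($O = \left(-88\right)^{2} = 7744$)
$- 84 \left(s{\left(-9,-7 \right)} - 45\right) - O = - 84 \left(-7 - 45\right) - 7744 = \left(-84\right) \left(-52\right) - 7744 = 4368 - 7744 = -3376$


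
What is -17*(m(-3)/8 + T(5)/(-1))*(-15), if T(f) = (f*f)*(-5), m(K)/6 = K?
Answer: 125205/4 ≈ 31301.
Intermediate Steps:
m(K) = 6*K
T(f) = -5*f**2 (T(f) = f**2*(-5) = -5*f**2)
-17*(m(-3)/8 + T(5)/(-1))*(-15) = -17*((6*(-3))/8 - 5*5**2/(-1))*(-15) = -17*(-18*1/8 - 5*25*(-1))*(-15) = -17*(-9/4 - 125*(-1))*(-15) = -17*(-9/4 + 125)*(-15) = -17*491/4*(-15) = -8347/4*(-15) = 125205/4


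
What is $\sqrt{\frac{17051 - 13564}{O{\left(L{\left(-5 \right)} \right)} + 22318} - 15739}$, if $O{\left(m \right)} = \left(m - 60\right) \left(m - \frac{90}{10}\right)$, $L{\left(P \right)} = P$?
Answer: $\frac{i \sqrt{2122934703035}}{11614} \approx 125.45 i$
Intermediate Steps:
$O{\left(m \right)} = \left(-60 + m\right) \left(-9 + m\right)$ ($O{\left(m \right)} = \left(-60 + m\right) \left(m - 9\right) = \left(-60 + m\right) \left(-9 + m\right)$)
$\sqrt{\frac{17051 - 13564}{O{\left(L{\left(-5 \right)} \right)} + 22318} - 15739} = \sqrt{\frac{17051 - 13564}{\left(540 + \left(-5\right)^{2} - -345\right) + 22318} - 15739} = \sqrt{\frac{3487}{\left(540 + 25 + 345\right) + 22318} - 15739} = \sqrt{\frac{3487}{910 + 22318} - 15739} = \sqrt{\frac{3487}{23228} - 15739} = \sqrt{- \frac{365582005}{23228}} = \frac{i \sqrt{2122934703035}}{11614}$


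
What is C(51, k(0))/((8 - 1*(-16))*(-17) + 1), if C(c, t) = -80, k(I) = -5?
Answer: 80/407 ≈ 0.19656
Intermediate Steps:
C(51, k(0))/((8 - 1*(-16))*(-17) + 1) = -80/((8 - 1*(-16))*(-17) + 1) = -80/((8 + 16)*(-17) + 1) = -80/(24*(-17) + 1) = -80/(-408 + 1) = -80/(-407) = -80*(-1/407) = 80/407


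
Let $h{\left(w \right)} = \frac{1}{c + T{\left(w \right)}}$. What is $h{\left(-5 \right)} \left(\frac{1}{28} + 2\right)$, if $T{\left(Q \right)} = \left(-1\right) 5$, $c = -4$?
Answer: $- \frac{19}{84} \approx -0.22619$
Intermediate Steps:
$T{\left(Q \right)} = -5$
$h{\left(w \right)} = - \frac{1}{9}$ ($h{\left(w \right)} = \frac{1}{-4 - 5} = \frac{1}{-9} = - \frac{1}{9}$)
$h{\left(-5 \right)} \left(\frac{1}{28} + 2\right) = - \frac{\frac{1}{28} + 2}{9} = \left(- \frac{1}{9}\right) \frac{57}{28} = - \frac{19}{84}$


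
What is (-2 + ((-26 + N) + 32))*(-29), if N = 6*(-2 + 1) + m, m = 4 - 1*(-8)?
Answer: -290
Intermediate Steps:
m = 12 (m = 4 + 8 = 12)
N = 6 (N = 6*(-2 + 1) + 12 = 6*(-1) + 12 = -6 + 12 = 6)
(-2 + ((-26 + N) + 32))*(-29) = (-2 + ((-26 + 6) + 32))*(-29) = (-2 + (-20 + 32))*(-29) = (-2 + 12)*(-29) = 10*(-29) = -290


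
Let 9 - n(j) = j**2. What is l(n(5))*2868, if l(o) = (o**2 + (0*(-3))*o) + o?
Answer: 688320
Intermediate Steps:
n(j) = 9 - j**2
l(o) = o + o**2 (l(o) = (o**2 + 0*o) + o = (o**2 + 0) + o = o**2 + o = o + o**2)
l(n(5))*2868 = ((9 - 1*5**2)*(1 + (9 - 1*5**2)))*2868 = ((9 - 1*25)*(1 + (9 - 1*25)))*2868 = ((9 - 25)*(1 + (9 - 25)))*2868 = -16*(1 - 16)*2868 = -16*(-15)*2868 = 240*2868 = 688320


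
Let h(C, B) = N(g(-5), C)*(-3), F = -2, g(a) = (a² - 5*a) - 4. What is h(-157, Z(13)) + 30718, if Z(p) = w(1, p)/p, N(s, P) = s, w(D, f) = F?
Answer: 30580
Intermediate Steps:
g(a) = -4 + a² - 5*a
w(D, f) = -2
Z(p) = -2/p
h(C, B) = -138 (h(C, B) = (-4 + (-5)² - 5*(-5))*(-3) = (-4 + 25 + 25)*(-3) = 46*(-3) = -138)
h(-157, Z(13)) + 30718 = -138 + 30718 = 30580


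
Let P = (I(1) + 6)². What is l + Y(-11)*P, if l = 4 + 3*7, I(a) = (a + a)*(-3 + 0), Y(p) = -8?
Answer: 25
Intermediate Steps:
I(a) = -6*a (I(a) = (2*a)*(-3) = -6*a)
l = 25 (l = 4 + 21 = 25)
P = 0 (P = (-6*1 + 6)² = (-6 + 6)² = 0² = 0)
l + Y(-11)*P = 25 - 8*0 = 25 + 0 = 25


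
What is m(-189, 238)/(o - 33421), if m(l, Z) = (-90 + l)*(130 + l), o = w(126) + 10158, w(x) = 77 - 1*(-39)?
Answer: -16461/23147 ≈ -0.71115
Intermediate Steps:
w(x) = 116 (w(x) = 77 + 39 = 116)
o = 10274 (o = 116 + 10158 = 10274)
m(-189, 238)/(o - 33421) = (-11700 + (-189)² + 40*(-189))/(10274 - 33421) = (-11700 + 35721 - 7560)/(-23147) = 16461*(-1/23147) = -16461/23147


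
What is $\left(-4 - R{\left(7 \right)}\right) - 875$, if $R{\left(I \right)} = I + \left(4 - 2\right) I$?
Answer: $-900$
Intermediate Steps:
$R{\left(I \right)} = 3 I$ ($R{\left(I \right)} = I + 2 I = 3 I$)
$\left(-4 - R{\left(7 \right)}\right) - 875 = \left(-4 - 3 \cdot 7\right) - 875 = \left(-4 - 21\right) - 875 = -25 - 875 = -900$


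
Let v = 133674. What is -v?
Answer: -133674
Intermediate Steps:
-v = -1*133674 = -133674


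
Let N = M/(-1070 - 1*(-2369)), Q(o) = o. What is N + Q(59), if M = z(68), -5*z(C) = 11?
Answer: 383194/6495 ≈ 58.998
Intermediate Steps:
z(C) = -11/5 (z(C) = -1/5*11 = -11/5)
M = -11/5 ≈ -2.2000
N = -11/6495 (N = -11/(5*(-1070 - 1*(-2369))) = -11/(5*(-1070 + 2369)) = -11/5/1299 = -11/5*1/1299 = -11/6495 ≈ -0.0016936)
N + Q(59) = -11/6495 + 59 = 383194/6495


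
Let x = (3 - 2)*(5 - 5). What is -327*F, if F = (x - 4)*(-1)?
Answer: -1308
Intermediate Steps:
x = 0 (x = 1*0 = 0)
F = 4 (F = (0 - 4)*(-1) = -4*(-1) = 4)
-327*F = -327*4 = -1308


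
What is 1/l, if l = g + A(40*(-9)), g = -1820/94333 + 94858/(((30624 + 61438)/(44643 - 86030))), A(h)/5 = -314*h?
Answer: 4342242323/2269064878661521 ≈ 1.9137e-6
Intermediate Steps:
A(h) = -1570*h (A(h) = 5*(-314*h) = -1570*h)
g = -185170482298079/4342242323 (g = -1820*1/94333 + 94858/((92062/(-41387))) = -1820/94333 + 94858/((92062*(-1/41387))) = -1820/94333 + 94858/(-92062/41387) = -1820/94333 + 94858*(-41387/92062) = -1820/94333 - 1962944023/46031 = -185170482298079/4342242323 ≈ -42644.)
l = 2269064878661521/4342242323 (l = -185170482298079/4342242323 - 62800*(-9) = -185170482298079/4342242323 - 1570*(-360) = -185170482298079/4342242323 + 565200 = 2269064878661521/4342242323 ≈ 5.2256e+5)
1/l = 1/(2269064878661521/4342242323) = 4342242323/2269064878661521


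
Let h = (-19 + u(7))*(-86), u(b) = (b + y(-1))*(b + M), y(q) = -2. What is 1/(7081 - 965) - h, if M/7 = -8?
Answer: -138857663/6116 ≈ -22704.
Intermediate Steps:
M = -56 (M = 7*(-8) = -56)
u(b) = (-56 + b)*(-2 + b) (u(b) = (b - 2)*(b - 56) = (-2 + b)*(-56 + b) = (-56 + b)*(-2 + b))
h = 22704 (h = (-19 + (112 + 7² - 58*7))*(-86) = (-19 + (112 + 49 - 406))*(-86) = (-19 - 245)*(-86) = -264*(-86) = 22704)
1/(7081 - 965) - h = 1/(7081 - 965) - 1*22704 = 1/6116 - 22704 = -138857663/6116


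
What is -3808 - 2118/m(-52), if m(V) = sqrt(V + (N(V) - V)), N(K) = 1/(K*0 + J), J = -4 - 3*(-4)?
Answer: -3808 - 4236*sqrt(2) ≈ -9798.6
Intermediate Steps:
J = 8 (J = -4 + 12 = 8)
N(K) = 1/8 (N(K) = 1/(K*0 + 8) = 1/(0 + 8) = 1/8)
m(V) = sqrt(2)/4 (m(V) = sqrt(V + (1/8 - V)) = sqrt(1/8) = sqrt(2)/4)
-3808 - 2118/m(-52) = -3808 - 2118/(sqrt(2)/4) = -3808 - 2118*2*sqrt(2) = -3808 - 4236*sqrt(2)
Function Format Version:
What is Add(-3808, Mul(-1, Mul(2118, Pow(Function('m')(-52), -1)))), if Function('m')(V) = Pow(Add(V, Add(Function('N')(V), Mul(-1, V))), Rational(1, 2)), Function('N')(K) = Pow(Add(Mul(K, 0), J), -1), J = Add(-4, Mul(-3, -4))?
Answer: Add(-3808, Mul(-4236, Pow(2, Rational(1, 2)))) ≈ -9798.6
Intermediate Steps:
J = 8 (J = Add(-4, 12) = 8)
Function('N')(K) = Rational(1, 8) (Function('N')(K) = Pow(Add(Mul(K, 0), 8), -1) = Pow(Add(0, 8), -1) = Pow(8, -1) = Rational(1, 8))
Function('m')(V) = Mul(Rational(1, 4), Pow(2, Rational(1, 2))) (Function('m')(V) = Pow(Add(V, Add(Rational(1, 8), Mul(-1, V))), Rational(1, 2)) = Pow(Rational(1, 8), Rational(1, 2)) = Mul(Rational(1, 4), Pow(2, Rational(1, 2))))
Add(-3808, Mul(-1, Mul(2118, Pow(Function('m')(-52), -1)))) = Add(-3808, Mul(-1, Mul(2118, Pow(Mul(Rational(1, 4), Pow(2, Rational(1, 2))), -1)))) = Add(-3808, Mul(-1, Mul(2118, Mul(2, Pow(2, Rational(1, 2)))))) = Add(-3808, Mul(-1, Mul(4236, Pow(2, Rational(1, 2))))) = Add(-3808, Mul(-4236, Pow(2, Rational(1, 2))))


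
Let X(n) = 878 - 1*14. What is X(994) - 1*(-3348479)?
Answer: 3349343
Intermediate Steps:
X(n) = 864 (X(n) = 878 - 14 = 864)
X(994) - 1*(-3348479) = 864 - 1*(-3348479) = 864 + 3348479 = 3349343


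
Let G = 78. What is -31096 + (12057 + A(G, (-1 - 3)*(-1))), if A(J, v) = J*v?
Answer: -18727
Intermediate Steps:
-31096 + (12057 + A(G, (-1 - 3)*(-1))) = -31096 + (12057 + 78*((-1 - 3)*(-1))) = -31096 + (12057 + 78*(-4*(-1))) = -31096 + (12057 + 78*4) = -31096 + (12057 + 312) = -31096 + 12369 = -18727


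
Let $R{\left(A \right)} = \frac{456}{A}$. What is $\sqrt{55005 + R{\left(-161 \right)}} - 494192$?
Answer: $-494192 + \frac{\sqrt{1425711189}}{161} \approx -4.9396 \cdot 10^{5}$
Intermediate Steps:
$\sqrt{55005 + R{\left(-161 \right)}} - 494192 = \sqrt{55005 + \frac{456}{-161}} - 494192 = \sqrt{55005 + 456 \left(- \frac{1}{161}\right)} - 494192 = \sqrt{55005 - \frac{456}{161}} - 494192 = \sqrt{\frac{8855349}{161}} - 494192 = \frac{\sqrt{1425711189}}{161} - 494192 = -494192 + \frac{\sqrt{1425711189}}{161}$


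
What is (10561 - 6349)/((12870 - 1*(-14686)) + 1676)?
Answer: 117/812 ≈ 0.14409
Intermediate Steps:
(10561 - 6349)/((12870 - 1*(-14686)) + 1676) = 4212/((12870 + 14686) + 1676) = 4212/(27556 + 1676) = 4212/29232 = 4212*(1/29232) = 117/812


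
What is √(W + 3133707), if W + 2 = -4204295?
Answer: I*√1070590 ≈ 1034.7*I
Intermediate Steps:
W = -4204297 (W = -2 - 4204295 = -4204297)
√(W + 3133707) = √(-4204297 + 3133707) = √(-1070590) = I*√1070590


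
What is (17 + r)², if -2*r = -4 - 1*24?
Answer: 961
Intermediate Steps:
r = 14 (r = -(-4 - 1*24)/2 = -(-4 - 24)/2 = -½*(-28) = 14)
(17 + r)² = (17 + 14)² = 31² = 961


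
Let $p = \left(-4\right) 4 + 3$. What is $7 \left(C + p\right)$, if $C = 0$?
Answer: $-91$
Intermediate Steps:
$p = -13$ ($p = -16 + 3 = -13$)
$7 \left(C + p\right) = 7 \left(0 - 13\right) = 7 \left(-13\right) = -91$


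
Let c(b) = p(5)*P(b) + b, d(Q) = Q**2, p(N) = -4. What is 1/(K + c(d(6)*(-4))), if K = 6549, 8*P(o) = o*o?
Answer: -1/3963 ≈ -0.00025233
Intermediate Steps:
P(o) = o**2/8 (P(o) = (o*o)/8 = o**2/8)
c(b) = b - b**2/2 (c(b) = -b**2/2 + b = b - b**2/2)
1/(K + c(d(6)*(-4))) = 1/(6549 + (6**2*(-4))*(2 - 6**2*(-4))/2) = 1/(6549 + (36*(-4))*(2 - 36*(-4))/2) = 1/(6549 + (1/2)*(-144)*(2 - 1*(-144))) = 1/(6549 + (1/2)*(-144)*(2 + 144)) = 1/(6549 + (1/2)*(-144)*146) = 1/(6549 - 10512) = 1/(-3963) = -1/3963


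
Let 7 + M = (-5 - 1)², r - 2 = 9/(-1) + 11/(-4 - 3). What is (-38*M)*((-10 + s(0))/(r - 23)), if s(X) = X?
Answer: -77140/221 ≈ -349.05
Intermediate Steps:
r = -60/7 (r = 2 + (9/(-1) + 11/(-4 - 3)) = 2 + (9*(-1) + 11/(-7)) = 2 + (-9 + 11*(-⅐)) = 2 + (-9 - 11/7) = 2 - 74/7 = -60/7 ≈ -8.5714)
M = 29 (M = -7 + (-5 - 1)² = -7 + (-6)² = -7 + 36 = 29)
(-38*M)*((-10 + s(0))/(r - 23)) = (-38*29)*((-10 + 0)/(-60/7 - 23)) = -(-11020)/(-221/7) = -(-11020)*(-7)/221 = -1102*70/221 = -77140/221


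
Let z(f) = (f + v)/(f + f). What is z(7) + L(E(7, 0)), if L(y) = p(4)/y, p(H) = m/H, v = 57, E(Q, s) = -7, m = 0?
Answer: 32/7 ≈ 4.5714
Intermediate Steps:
p(H) = 0 (p(H) = 0/H = 0)
z(f) = (57 + f)/(2*f) (z(f) = (f + 57)/(f + f) = (57 + f)/((2*f)) = (57 + f)*(1/(2*f)) = (57 + f)/(2*f))
L(y) = 0 (L(y) = 0/y = 0)
z(7) + L(E(7, 0)) = (½)*(57 + 7)/7 + 0 = (½)*(⅐)*64 + 0 = 32/7 + 0 = 32/7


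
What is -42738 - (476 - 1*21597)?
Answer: -21617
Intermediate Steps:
-42738 - (476 - 1*21597) = -42738 - (476 - 21597) = -42738 - 1*(-21121) = -42738 + 21121 = -21617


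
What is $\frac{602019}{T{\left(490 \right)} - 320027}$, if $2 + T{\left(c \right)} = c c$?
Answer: $- \frac{66891}{8881} \approx -7.5319$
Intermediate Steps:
$T{\left(c \right)} = -2 + c^{2}$ ($T{\left(c \right)} = -2 + c c = -2 + c^{2}$)
$\frac{602019}{T{\left(490 \right)} - 320027} = \frac{602019}{\left(-2 + 490^{2}\right) - 320027} = \frac{602019}{\left(-2 + 240100\right) - 320027} = \frac{602019}{240098 - 320027} = \frac{602019}{-79929} = 602019 \left(- \frac{1}{79929}\right) = - \frac{66891}{8881}$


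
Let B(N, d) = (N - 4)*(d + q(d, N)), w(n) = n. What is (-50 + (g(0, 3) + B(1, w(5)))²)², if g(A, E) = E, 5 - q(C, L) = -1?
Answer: 722500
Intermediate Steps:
q(C, L) = 6 (q(C, L) = 5 - 1*(-1) = 5 + 1 = 6)
B(N, d) = (-4 + N)*(6 + d) (B(N, d) = (N - 4)*(d + 6) = (-4 + N)*(6 + d))
(-50 + (g(0, 3) + B(1, w(5)))²)² = (-50 + (3 + (-24 - 4*5 + 6*1 + 1*5))²)² = (-50 + (3 + (-24 - 20 + 6 + 5))²)² = (-50 + (3 - 33)²)² = (-50 + (-30)²)² = (-50 + 900)² = 850² = 722500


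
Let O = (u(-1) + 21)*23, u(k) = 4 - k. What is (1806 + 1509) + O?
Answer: 3913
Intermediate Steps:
O = 598 (O = ((4 - 1*(-1)) + 21)*23 = ((4 + 1) + 21)*23 = (5 + 21)*23 = 26*23 = 598)
(1806 + 1509) + O = (1806 + 1509) + 598 = 3315 + 598 = 3913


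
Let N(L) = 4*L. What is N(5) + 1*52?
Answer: 72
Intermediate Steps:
N(5) + 1*52 = 4*5 + 1*52 = 20 + 52 = 72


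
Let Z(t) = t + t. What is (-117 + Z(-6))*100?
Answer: -12900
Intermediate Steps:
Z(t) = 2*t
(-117 + Z(-6))*100 = (-117 + 2*(-6))*100 = (-117 - 12)*100 = -129*100 = -12900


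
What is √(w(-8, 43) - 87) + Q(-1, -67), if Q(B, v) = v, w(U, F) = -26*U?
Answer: -56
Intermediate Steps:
√(w(-8, 43) - 87) + Q(-1, -67) = √(-26*(-8) - 87) - 67 = √(208 - 87) - 67 = √121 - 67 = 11 - 67 = -56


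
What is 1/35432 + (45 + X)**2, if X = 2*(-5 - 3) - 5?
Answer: 20408833/35432 ≈ 576.00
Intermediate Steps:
X = -21 (X = 2*(-8) - 5 = -16 - 5 = -21)
1/35432 + (45 + X)**2 = 1/35432 + (45 - 21)**2 = 1/35432 + 24**2 = 1/35432 + 576 = 20408833/35432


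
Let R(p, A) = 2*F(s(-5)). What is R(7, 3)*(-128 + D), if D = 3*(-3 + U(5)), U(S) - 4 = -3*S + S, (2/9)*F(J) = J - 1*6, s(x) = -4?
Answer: 13950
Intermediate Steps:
F(J) = -27 + 9*J/2 (F(J) = 9*(J - 1*6)/2 = 9*(J - 6)/2 = 9*(-6 + J)/2 = -27 + 9*J/2)
U(S) = 4 - 2*S (U(S) = 4 + (-3*S + S) = 4 - 2*S)
R(p, A) = -90 (R(p, A) = 2*(-27 + (9/2)*(-4)) = 2*(-27 - 18) = 2*(-45) = -90)
D = -27 (D = 3*(-3 + (4 - 2*5)) = 3*(-3 + (4 - 10)) = 3*(-3 - 6) = 3*(-9) = -27)
R(7, 3)*(-128 + D) = -90*(-128 - 27) = -90*(-155) = 13950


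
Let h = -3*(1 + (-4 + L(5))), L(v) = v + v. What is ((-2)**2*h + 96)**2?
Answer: 144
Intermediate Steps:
L(v) = 2*v
h = -21 (h = -3*(1 + (-4 + 2*5)) = -3*(1 + (-4 + 10)) = -3*(1 + 6) = -3*7 = -21)
((-2)**2*h + 96)**2 = ((-2)**2*(-21) + 96)**2 = (4*(-21) + 96)**2 = (-84 + 96)**2 = 12**2 = 144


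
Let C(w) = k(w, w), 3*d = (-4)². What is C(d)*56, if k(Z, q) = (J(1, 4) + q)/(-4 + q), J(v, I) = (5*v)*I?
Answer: 1064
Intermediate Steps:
J(v, I) = 5*I*v
d = 16/3 (d = (⅓)*(-4)² = (⅓)*16 = 16/3 ≈ 5.3333)
k(Z, q) = (20 + q)/(-4 + q) (k(Z, q) = (5*4*1 + q)/(-4 + q) = (20 + q)/(-4 + q))
C(w) = (20 + w)/(-4 + w)
C(d)*56 = ((20 + 16/3)/(-4 + 16/3))*56 = ((76/3)/(4/3))*56 = ((¾)*(76/3))*56 = 19*56 = 1064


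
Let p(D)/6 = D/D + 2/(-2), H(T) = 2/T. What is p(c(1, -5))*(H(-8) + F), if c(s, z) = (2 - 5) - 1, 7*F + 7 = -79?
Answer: 0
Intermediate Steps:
F = -86/7 (F = -1 + (⅐)*(-79) = -1 - 79/7 = -86/7 ≈ -12.286)
c(s, z) = -4 (c(s, z) = -3 - 1 = -4)
p(D) = 0 (p(D) = 6*(D/D + 2/(-2)) = 6*(1 + 2*(-½)) = 6*(1 - 1) = 6*0 = 0)
p(c(1, -5))*(H(-8) + F) = 0*(2/(-8) - 86/7) = 0*(2*(-⅛) - 86/7) = 0*(-¼ - 86/7) = 0*(-351/28) = 0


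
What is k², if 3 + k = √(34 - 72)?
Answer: (3 - I*√38)² ≈ -29.0 - 36.987*I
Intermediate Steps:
k = -3 + I*√38 (k = -3 + √(34 - 72) = -3 + √(-38) = -3 + I*√38 ≈ -3.0 + 6.1644*I)
k² = (-3 + I*√38)²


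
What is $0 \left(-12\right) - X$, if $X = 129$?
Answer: $-129$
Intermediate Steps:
$0 \left(-12\right) - X = 0 \left(-12\right) - 129 = 0 - 129 = -129$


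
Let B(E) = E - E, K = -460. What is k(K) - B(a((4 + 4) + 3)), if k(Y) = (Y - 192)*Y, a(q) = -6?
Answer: 299920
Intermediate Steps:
k(Y) = Y*(-192 + Y) (k(Y) = (-192 + Y)*Y = Y*(-192 + Y))
B(E) = 0
k(K) - B(a((4 + 4) + 3)) = -460*(-192 - 460) - 1*0 = -460*(-652) + 0 = 299920 + 0 = 299920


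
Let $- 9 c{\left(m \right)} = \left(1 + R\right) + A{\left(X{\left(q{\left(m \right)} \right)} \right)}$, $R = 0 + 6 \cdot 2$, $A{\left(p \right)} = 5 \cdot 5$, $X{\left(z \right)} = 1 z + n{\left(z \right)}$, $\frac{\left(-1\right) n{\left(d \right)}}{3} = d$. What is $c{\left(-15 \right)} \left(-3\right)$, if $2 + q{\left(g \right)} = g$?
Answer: $\frac{38}{3} \approx 12.667$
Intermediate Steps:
$n{\left(d \right)} = - 3 d$
$q{\left(g \right)} = -2 + g$
$X{\left(z \right)} = - 2 z$ ($X{\left(z \right)} = 1 z - 3 z = z - 3 z = - 2 z$)
$A{\left(p \right)} = 25$
$R = 12$ ($R = 0 + 12 = 12$)
$c{\left(m \right)} = - \frac{38}{9}$ ($c{\left(m \right)} = - \frac{\left(1 + 12\right) + 25}{9} = - \frac{13 + 25}{9} = \left(- \frac{1}{9}\right) 38 = - \frac{38}{9}$)
$c{\left(-15 \right)} \left(-3\right) = \left(- \frac{38}{9}\right) \left(-3\right) = \frac{38}{3}$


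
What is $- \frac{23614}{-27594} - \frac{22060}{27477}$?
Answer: $\frac{2228791}{42122241} \approx 0.052912$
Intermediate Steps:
$- \frac{23614}{-27594} - \frac{22060}{27477} = \left(-23614\right) \left(- \frac{1}{27594}\right) - \frac{22060}{27477} = \frac{11807}{13797} - \frac{22060}{27477} = \frac{2228791}{42122241}$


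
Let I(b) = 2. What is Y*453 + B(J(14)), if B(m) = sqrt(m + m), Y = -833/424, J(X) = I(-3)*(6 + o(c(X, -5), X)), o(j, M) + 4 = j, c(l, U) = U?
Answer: -377349/424 + 2*I*sqrt(3) ≈ -889.97 + 3.4641*I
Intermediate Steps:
o(j, M) = -4 + j
J(X) = -6 (J(X) = 2*(6 + (-4 - 5)) = 2*(6 - 9) = 2*(-3) = -6)
Y = -833/424 (Y = -833*1/424 = -833/424 ≈ -1.9646)
B(m) = sqrt(2)*sqrt(m) (B(m) = sqrt(2*m) = sqrt(2)*sqrt(m))
Y*453 + B(J(14)) = -833/424*453 + sqrt(2)*sqrt(-6) = -377349/424 + sqrt(2)*(I*sqrt(6)) = -377349/424 + 2*I*sqrt(3)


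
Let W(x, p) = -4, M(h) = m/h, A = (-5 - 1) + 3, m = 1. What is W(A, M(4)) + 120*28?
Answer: 3356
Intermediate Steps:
A = -3 (A = -6 + 3 = -3)
M(h) = 1/h
W(A, M(4)) + 120*28 = -4 + 120*28 = -4 + 3360 = 3356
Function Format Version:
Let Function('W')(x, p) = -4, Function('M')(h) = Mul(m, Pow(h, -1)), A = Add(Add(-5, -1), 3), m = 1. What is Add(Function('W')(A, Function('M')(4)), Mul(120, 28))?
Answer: 3356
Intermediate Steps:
A = -3 (A = Add(-6, 3) = -3)
Function('M')(h) = Pow(h, -1) (Function('M')(h) = Mul(1, Pow(h, -1)) = Pow(h, -1))
Add(Function('W')(A, Function('M')(4)), Mul(120, 28)) = Add(-4, Mul(120, 28)) = Add(-4, 3360) = 3356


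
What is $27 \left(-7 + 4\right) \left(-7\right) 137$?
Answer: $77679$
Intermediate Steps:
$27 \left(-7 + 4\right) \left(-7\right) 137 = 27 \left(\left(-3\right) \left(-7\right)\right) 137 = 27 \cdot 21 \cdot 137 = 567 \cdot 137 = 77679$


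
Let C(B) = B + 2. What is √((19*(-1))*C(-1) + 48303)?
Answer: 2*√12071 ≈ 219.74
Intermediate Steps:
C(B) = 2 + B
√((19*(-1))*C(-1) + 48303) = √((19*(-1))*(2 - 1) + 48303) = √(-19*1 + 48303) = √(-19 + 48303) = √48284 = 2*√12071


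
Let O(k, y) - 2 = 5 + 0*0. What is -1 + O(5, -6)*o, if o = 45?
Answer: 314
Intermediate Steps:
O(k, y) = 7 (O(k, y) = 2 + (5 + 0*0) = 2 + (5 + 0) = 2 + 5 = 7)
-1 + O(5, -6)*o = -1 + 7*45 = -1 + 315 = 314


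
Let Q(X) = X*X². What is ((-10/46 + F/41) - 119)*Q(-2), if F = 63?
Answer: 887784/943 ≈ 941.45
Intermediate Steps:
Q(X) = X³
((-10/46 + F/41) - 119)*Q(-2) = ((-10/46 + 63/41) - 119)*(-2)³ = ((-10*1/46 + 63*(1/41)) - 119)*(-8) = ((-5/23 + 63/41) - 119)*(-8) = (1244/943 - 119)*(-8) = -110973/943*(-8) = 887784/943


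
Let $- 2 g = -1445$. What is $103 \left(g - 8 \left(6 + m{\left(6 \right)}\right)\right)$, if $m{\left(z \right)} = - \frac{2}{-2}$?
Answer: $\frac{137299}{2} \approx 68650.0$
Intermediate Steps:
$m{\left(z \right)} = 1$ ($m{\left(z \right)} = \left(-2\right) \left(- \frac{1}{2}\right) = 1$)
$g = \frac{1445}{2}$ ($g = \left(- \frac{1}{2}\right) \left(-1445\right) = \frac{1445}{2} \approx 722.5$)
$103 \left(g - 8 \left(6 + m{\left(6 \right)}\right)\right) = 103 \left(\frac{1445}{2} - 8 \left(6 + 1\right)\right) = 103 \left(\frac{1445}{2} - 56\right) = 103 \cdot \frac{1333}{2} = \frac{137299}{2}$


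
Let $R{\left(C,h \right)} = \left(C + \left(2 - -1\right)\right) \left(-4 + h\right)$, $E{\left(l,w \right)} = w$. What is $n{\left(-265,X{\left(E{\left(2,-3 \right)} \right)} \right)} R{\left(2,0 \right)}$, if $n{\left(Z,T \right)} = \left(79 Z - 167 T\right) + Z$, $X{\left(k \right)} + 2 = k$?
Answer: $407300$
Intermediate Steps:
$X{\left(k \right)} = -2 + k$
$n{\left(Z,T \right)} = - 167 T + 80 Z$ ($n{\left(Z,T \right)} = \left(- 167 T + 79 Z\right) + Z = - 167 T + 80 Z$)
$R{\left(C,h \right)} = \left(-4 + h\right) \left(3 + C\right)$ ($R{\left(C,h \right)} = \left(C + \left(2 + 1\right)\right) \left(-4 + h\right) = \left(C + 3\right) \left(-4 + h\right) = \left(3 + C\right) \left(-4 + h\right) = \left(-4 + h\right) \left(3 + C\right)$)
$n{\left(-265,X{\left(E{\left(2,-3 \right)} \right)} \right)} R{\left(2,0 \right)} = \left(- 167 \left(-2 - 3\right) + 80 \left(-265\right)\right) \left(-12 - 8 + 3 \cdot 0 + 2 \cdot 0\right) = \left(\left(-167\right) \left(-5\right) - 21200\right) \left(-12 - 8 + 0 + 0\right) = \left(835 - 21200\right) \left(-20\right) = \left(-20365\right) \left(-20\right) = 407300$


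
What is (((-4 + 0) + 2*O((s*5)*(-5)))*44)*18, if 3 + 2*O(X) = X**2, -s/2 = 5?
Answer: 49494456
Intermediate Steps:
s = -10 (s = -2*5 = -10)
O(X) = -3/2 + X**2/2
(((-4 + 0) + 2*O((s*5)*(-5)))*44)*18 = (((-4 + 0) + 2*(-3/2 + (-10*5*(-5))**2/2))*44)*18 = ((-4 + 2*(-3/2 + (-50*(-5))**2/2))*44)*18 = ((-4 + 2*(-3/2 + (1/2)*250**2))*44)*18 = ((-4 + 2*(-3/2 + (1/2)*62500))*44)*18 = ((-4 + 2*(-3/2 + 31250))*44)*18 = ((-4 + 2*(62497/2))*44)*18 = ((-4 + 62497)*44)*18 = (62493*44)*18 = 2749692*18 = 49494456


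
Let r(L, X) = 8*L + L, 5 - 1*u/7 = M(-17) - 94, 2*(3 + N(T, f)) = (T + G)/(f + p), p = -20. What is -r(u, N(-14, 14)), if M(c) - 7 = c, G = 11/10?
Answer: -6867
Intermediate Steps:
G = 11/10 (G = 11*(⅒) = 11/10 ≈ 1.1000)
M(c) = 7 + c
N(T, f) = -3 + (11/10 + T)/(2*(-20 + f)) (N(T, f) = -3 + ((T + 11/10)/(f - 20))/2 = -3 + ((11/10 + T)/(-20 + f))/2 = -3 + (11/10 + T)/(2*(-20 + f)))
u = 763 (u = 35 - 7*((7 - 17) - 94) = 35 - 7*(-10 - 94) = 35 - 7*(-104) = 35 + 728 = 763)
r(L, X) = 9*L
-r(u, N(-14, 14)) = -9*763 = -1*6867 = -6867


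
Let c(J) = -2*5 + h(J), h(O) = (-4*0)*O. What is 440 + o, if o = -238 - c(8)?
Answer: 212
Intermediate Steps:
h(O) = 0 (h(O) = 0*O = 0)
c(J) = -10 (c(J) = -2*5 + 0 = -10 + 0 = -10)
o = -228 (o = -238 - 1*(-10) = -238 + 10 = -228)
440 + o = 440 - 228 = 212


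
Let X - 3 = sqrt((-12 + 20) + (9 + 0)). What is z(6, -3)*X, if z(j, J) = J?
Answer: -9 - 3*sqrt(17) ≈ -21.369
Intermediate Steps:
X = 3 + sqrt(17) (X = 3 + sqrt((-12 + 20) + (9 + 0)) = 3 + sqrt(8 + 9) = 3 + sqrt(17) ≈ 7.1231)
z(6, -3)*X = -3*(3 + sqrt(17)) = -9 - 3*sqrt(17)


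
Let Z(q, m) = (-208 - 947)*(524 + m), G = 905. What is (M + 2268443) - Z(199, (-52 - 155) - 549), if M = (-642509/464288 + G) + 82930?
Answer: 967723193075/464288 ≈ 2.0843e+6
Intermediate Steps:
Z(q, m) = -605220 - 1155*m (Z(q, m) = -1155*(524 + m) = -605220 - 1155*m)
M = 38922941971/464288 (M = (-642509/464288 + 905) + 82930 = 419538131/464288 + 82930 = 38922941971/464288 ≈ 83834.)
(M + 2268443) - Z(199, (-52 - 155) - 549) = (38922941971/464288 + 2268443) - (-605220 - 1155*((-52 - 155) - 549)) = 1092133805555/464288 - (-605220 - 1155*(-207 - 549)) = 1092133805555/464288 - (-605220 - 1155*(-756)) = 1092133805555/464288 - (-605220 + 873180) = 1092133805555/464288 - 1*267960 = 1092133805555/464288 - 267960 = 967723193075/464288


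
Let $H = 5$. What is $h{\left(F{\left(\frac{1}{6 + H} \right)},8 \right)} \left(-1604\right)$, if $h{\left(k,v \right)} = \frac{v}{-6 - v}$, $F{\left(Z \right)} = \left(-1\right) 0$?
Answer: $\frac{6416}{7} \approx 916.57$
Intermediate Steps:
$F{\left(Z \right)} = 0$
$h{\left(F{\left(\frac{1}{6 + H} \right)},8 \right)} \left(-1604\right) = \left(-1\right) 8 \frac{1}{6 + 8} \left(-1604\right) = \left(-1\right) 8 \cdot \frac{1}{14} \left(-1604\right) = \left(- \frac{4}{7}\right) \left(-1604\right) = \frac{6416}{7}$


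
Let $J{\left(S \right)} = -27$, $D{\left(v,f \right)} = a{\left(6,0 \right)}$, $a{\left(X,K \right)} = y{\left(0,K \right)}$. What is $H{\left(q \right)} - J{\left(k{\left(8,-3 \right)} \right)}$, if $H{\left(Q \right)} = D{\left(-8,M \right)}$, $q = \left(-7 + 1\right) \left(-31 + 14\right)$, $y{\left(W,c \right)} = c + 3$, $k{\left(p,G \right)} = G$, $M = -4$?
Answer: $30$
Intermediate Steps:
$y{\left(W,c \right)} = 3 + c$
$a{\left(X,K \right)} = 3 + K$
$D{\left(v,f \right)} = 3$ ($D{\left(v,f \right)} = 3 + 0 = 3$)
$q = 102$ ($q = \left(-6\right) \left(-17\right) = 102$)
$H{\left(Q \right)} = 3$
$H{\left(q \right)} - J{\left(k{\left(8,-3 \right)} \right)} = 3 - -27 = 3 + 27 = 30$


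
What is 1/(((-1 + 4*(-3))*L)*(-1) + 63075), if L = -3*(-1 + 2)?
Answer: 1/63036 ≈ 1.5864e-5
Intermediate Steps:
L = -3 (L = -3*1 = -3)
1/(((-1 + 4*(-3))*L)*(-1) + 63075) = 1/(((-1 + 4*(-3))*(-3))*(-1) + 63075) = 1/(((-1 - 12)*(-3))*(-1) + 63075) = 1/(-13*(-3)*(-1) + 63075) = 1/(39*(-1) + 63075) = 1/(-39 + 63075) = 1/63036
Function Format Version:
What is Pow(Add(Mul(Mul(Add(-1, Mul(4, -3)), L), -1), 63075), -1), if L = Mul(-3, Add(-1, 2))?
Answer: Rational(1, 63036) ≈ 1.5864e-5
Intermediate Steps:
L = -3 (L = Mul(-3, 1) = -3)
Pow(Add(Mul(Mul(Add(-1, Mul(4, -3)), L), -1), 63075), -1) = Pow(Add(Mul(Mul(Add(-1, Mul(4, -3)), -3), -1), 63075), -1) = Pow(Add(Mul(Mul(Add(-1, -12), -3), -1), 63075), -1) = Pow(Add(Mul(Mul(-13, -3), -1), 63075), -1) = Pow(Add(Mul(39, -1), 63075), -1) = Pow(Add(-39, 63075), -1) = Pow(63036, -1) = Rational(1, 63036)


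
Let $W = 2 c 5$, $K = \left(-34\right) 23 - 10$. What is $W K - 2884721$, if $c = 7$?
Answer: $-2940161$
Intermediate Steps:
$K = -792$ ($K = -782 - 10 = -792$)
$W = 70$ ($W = 2 \cdot 7 \cdot 5 = 14 \cdot 5 = 70$)
$W K - 2884721 = 70 \left(-792\right) - 2884721 = -55440 - 2884721 = -2940161$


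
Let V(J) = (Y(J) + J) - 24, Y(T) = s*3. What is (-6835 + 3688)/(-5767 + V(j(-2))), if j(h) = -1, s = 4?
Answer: 3147/5780 ≈ 0.54446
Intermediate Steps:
Y(T) = 12 (Y(T) = 4*3 = 12)
V(J) = -12 + J (V(J) = (12 + J) - 24 = -12 + J)
(-6835 + 3688)/(-5767 + V(j(-2))) = (-6835 + 3688)/(-5767 + (-12 - 1)) = -3147/(-5767 - 13) = -3147/(-5780) = -3147*(-1/5780) = 3147/5780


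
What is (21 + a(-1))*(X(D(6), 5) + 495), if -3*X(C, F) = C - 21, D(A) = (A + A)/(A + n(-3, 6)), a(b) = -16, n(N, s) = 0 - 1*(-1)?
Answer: 17550/7 ≈ 2507.1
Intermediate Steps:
n(N, s) = 1 (n(N, s) = 0 + 1 = 1)
D(A) = 2*A/(1 + A) (D(A) = (A + A)/(A + 1) = (2*A)/(1 + A) = 2*A/(1 + A))
X(C, F) = 7 - C/3 (X(C, F) = -(C - 21)/3 = -(-21 + C)/3 = 7 - C/3)
(21 + a(-1))*(X(D(6), 5) + 495) = (21 - 16)*((7 - 2*6/(3*(1 + 6))) + 495) = 5*((7 - 2*6/(3*7)) + 495) = 5*((7 - ⅓*12/7) + 495) = 5*((7 - 4/7) + 495) = 5*(45/7 + 495) = 5*(3510/7) = 17550/7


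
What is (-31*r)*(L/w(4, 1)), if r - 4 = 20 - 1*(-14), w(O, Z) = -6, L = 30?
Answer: 5890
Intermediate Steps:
r = 38 (r = 4 + (20 - 1*(-14)) = 4 + (20 + 14) = 4 + 34 = 38)
(-31*r)*(L/w(4, 1)) = (-31*38)*(30/(-6)) = -35340*(-1)/6 = -1178*(-5) = 5890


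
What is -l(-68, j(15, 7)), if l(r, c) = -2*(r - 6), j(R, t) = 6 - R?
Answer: -148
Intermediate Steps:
l(r, c) = 12 - 2*r (l(r, c) = -2*(-6 + r) = 12 - 2*r)
-l(-68, j(15, 7)) = -(12 - 2*(-68)) = -(12 + 136) = -1*148 = -148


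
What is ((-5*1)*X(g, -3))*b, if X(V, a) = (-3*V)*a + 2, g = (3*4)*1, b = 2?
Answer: -1100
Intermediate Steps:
g = 12 (g = 12*1 = 12)
X(V, a) = 2 - 3*V*a (X(V, a) = -3*V*a + 2 = 2 - 3*V*a)
((-5*1)*X(g, -3))*b = ((-5*1)*(2 - 3*12*(-3)))*2 = -5*(2 + 108)*2 = -5*110*2 = -550*2 = -1100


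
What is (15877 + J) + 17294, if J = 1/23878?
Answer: 792057139/23878 ≈ 33171.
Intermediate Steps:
J = 1/23878 ≈ 4.1880e-5
(15877 + J) + 17294 = (15877 + 1/23878) + 17294 = 379111007/23878 + 17294 = 792057139/23878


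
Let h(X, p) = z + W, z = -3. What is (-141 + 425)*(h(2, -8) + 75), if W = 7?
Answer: 22436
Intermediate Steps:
h(X, p) = 4 (h(X, p) = -3 + 7 = 4)
(-141 + 425)*(h(2, -8) + 75) = (-141 + 425)*(4 + 75) = 284*79 = 22436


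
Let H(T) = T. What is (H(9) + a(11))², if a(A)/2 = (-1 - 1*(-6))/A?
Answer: 11881/121 ≈ 98.190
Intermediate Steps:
a(A) = 10/A (a(A) = 2*((-1 - 1*(-6))/A) = 2*((-1 + 6)/A) = 2*(5/A) = 10/A)
(H(9) + a(11))² = (9 + 10/11)² = (109/11)² = 11881/121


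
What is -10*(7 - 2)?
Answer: -50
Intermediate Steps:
-10*(7 - 2) = -10*5 = -50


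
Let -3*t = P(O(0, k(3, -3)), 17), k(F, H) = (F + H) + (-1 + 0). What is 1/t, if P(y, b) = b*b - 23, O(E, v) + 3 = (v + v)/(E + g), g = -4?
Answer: -3/266 ≈ -0.011278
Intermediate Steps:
k(F, H) = -1 + F + H (k(F, H) = (F + H) - 1 = -1 + F + H)
O(E, v) = -3 + 2*v/(-4 + E) (O(E, v) = -3 + (v + v)/(E - 4) = -3 + (2*v)/(-4 + E) = -3 + 2*v/(-4 + E))
P(y, b) = -23 + b² (P(y, b) = b² - 23 = -23 + b²)
t = -266/3 (t = -(-23 + 17²)/3 = -(-23 + 289)/3 = -⅓*266 = -266/3 ≈ -88.667)
1/t = 1/(-266/3) = -3/266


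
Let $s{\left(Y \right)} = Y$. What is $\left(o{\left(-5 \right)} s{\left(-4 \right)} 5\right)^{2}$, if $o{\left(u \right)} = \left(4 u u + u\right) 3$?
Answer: $32490000$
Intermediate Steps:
$o{\left(u \right)} = 3 u + 12 u^{2}$ ($o{\left(u \right)} = \left(4 u^{2} + u\right) 3 = \left(u + 4 u^{2}\right) 3 = 3 u + 12 u^{2}$)
$\left(o{\left(-5 \right)} s{\left(-4 \right)} 5\right)^{2} = \left(3 \left(-5\right) \left(1 + 4 \left(-5\right)\right) \left(-4\right) 5\right)^{2} = \left(3 \left(-5\right) \left(1 - 20\right) \left(-4\right) 5\right)^{2} = \left(3 \left(-5\right) \left(-19\right) \left(-4\right) 5\right)^{2} = \left(285 \left(-4\right) 5\right)^{2} = \left(\left(-1140\right) 5\right)^{2} = \left(-5700\right)^{2} = 32490000$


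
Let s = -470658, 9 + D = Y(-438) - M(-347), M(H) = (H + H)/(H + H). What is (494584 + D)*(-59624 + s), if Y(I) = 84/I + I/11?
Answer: -210580706063908/803 ≈ -2.6224e+11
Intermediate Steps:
M(H) = 1 (M(H) = (2*H)/((2*H)) = (2*H)*(1/(2*H)) = 1)
Y(I) = 84/I + I/11 (Y(I) = 84/I + I*(1/11) = 84/I + I/11)
D = -40158/803 (D = -9 + ((84/(-438) + (1/11)*(-438)) - 1*1) = -9 + ((84*(-1/438) - 438/11) - 1) = -9 + ((-14/73 - 438/11) - 1) = -9 + (-32128/803 - 1) = -9 - 32931/803 = -40158/803 ≈ -50.010)
(494584 + D)*(-59624 + s) = (494584 - 40158/803)*(-59624 - 470658) = (397110794/803)*(-530282) = -210580706063908/803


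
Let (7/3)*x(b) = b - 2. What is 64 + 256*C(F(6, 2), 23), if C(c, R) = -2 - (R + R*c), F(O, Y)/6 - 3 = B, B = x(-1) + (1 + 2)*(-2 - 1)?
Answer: 1757376/7 ≈ 2.5105e+5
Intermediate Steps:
x(b) = -6/7 + 3*b/7 (x(b) = 3*(b - 2)/7 = 3*(-2 + b)/7 = -6/7 + 3*b/7)
B = -72/7 (B = (-6/7 + (3/7)*(-1)) + (1 + 2)*(-2 - 1) = (-6/7 - 3/7) + 3*(-3) = -9/7 - 9 = -72/7 ≈ -10.286)
F(O, Y) = -306/7 (F(O, Y) = 18 + 6*(-72/7) = 18 - 432/7 = -306/7)
C(c, R) = -2 - R - R*c (C(c, R) = -2 + (-R - R*c) = -2 - R - R*c)
64 + 256*C(F(6, 2), 23) = 64 + 256*(-2 - 1*23 - 1*23*(-306/7)) = 64 + 256*(-2 - 23 + 7038/7) = 64 + 256*(6863/7) = 64 + 1756928/7 = 1757376/7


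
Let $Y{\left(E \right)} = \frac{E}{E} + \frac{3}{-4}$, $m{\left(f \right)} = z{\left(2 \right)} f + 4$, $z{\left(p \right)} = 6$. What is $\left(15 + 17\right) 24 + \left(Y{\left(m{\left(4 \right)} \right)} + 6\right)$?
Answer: $\frac{3097}{4} \approx 774.25$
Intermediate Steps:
$m{\left(f \right)} = 4 + 6 f$ ($m{\left(f \right)} = 6 f + 4 = 4 + 6 f$)
$Y{\left(E \right)} = \frac{1}{4}$ ($Y{\left(E \right)} = 1 + 3 \left(- \frac{1}{4}\right) = 1 - \frac{3}{4} = \frac{1}{4}$)
$\left(15 + 17\right) 24 + \left(Y{\left(m{\left(4 \right)} \right)} + 6\right) = \left(15 + 17\right) 24 + \left(\frac{1}{4} + 6\right) = 32 \cdot 24 + \frac{25}{4} = 768 + \frac{25}{4} = \frac{3097}{4}$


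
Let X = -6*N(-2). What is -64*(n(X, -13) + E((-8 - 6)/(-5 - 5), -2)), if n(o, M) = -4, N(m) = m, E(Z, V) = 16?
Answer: -768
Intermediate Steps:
X = 12 (X = -6*(-2) = 12)
-64*(n(X, -13) + E((-8 - 6)/(-5 - 5), -2)) = -64*(-4 + 16) = -64*12 = -768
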